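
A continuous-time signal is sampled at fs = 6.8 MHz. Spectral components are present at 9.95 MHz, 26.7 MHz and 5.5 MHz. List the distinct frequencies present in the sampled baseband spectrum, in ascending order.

fs/2 = 3.4 MHz.
9.95 MHz mod fs = 3.15 MHz.
3.15 MHz ≤ fs/2 = 3.4 MHz, appears at 3.15 MHz.
26.7 MHz mod fs = 6.3 MHz.
6.3 MHz > fs/2 = 3.4 MHz, folds to fs − 6.3 MHz = 0.5 MHz.
5.5 MHz > fs/2 = 3.4 MHz, folds to fs − 5.5 MHz = 1.3 MHz.
Distinct values: {0.5 MHz, 1.3 MHz, 3.15 MHz}.

0.5 MHz, 1.3 MHz, 3.15 MHz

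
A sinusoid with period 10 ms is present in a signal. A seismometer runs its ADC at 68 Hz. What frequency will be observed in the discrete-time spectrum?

T = 10 ms → f = 1/T = 100 Hz.
100 Hz mod fs = 32 Hz.
32 Hz ≤ fs/2 = 34 Hz, appears at 32 Hz.

32 Hz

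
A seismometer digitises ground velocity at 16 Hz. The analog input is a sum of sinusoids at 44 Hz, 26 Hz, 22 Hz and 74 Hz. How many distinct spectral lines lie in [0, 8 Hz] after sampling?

2

fs/2 = 8 Hz.
44 Hz mod fs = 12 Hz.
12 Hz > fs/2 = 8 Hz, folds to fs − 12 Hz = 4 Hz.
26 Hz mod fs = 10 Hz.
10 Hz > fs/2 = 8 Hz, folds to fs − 10 Hz = 6 Hz.
22 Hz mod fs = 6 Hz.
6 Hz ≤ fs/2 = 8 Hz, appears at 6 Hz.
74 Hz mod fs = 10 Hz.
10 Hz > fs/2 = 8 Hz, folds to fs − 10 Hz = 6 Hz.
Distinct values: {4 Hz, 6 Hz} → 2.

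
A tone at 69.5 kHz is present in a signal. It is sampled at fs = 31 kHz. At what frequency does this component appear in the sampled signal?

69.5 kHz mod fs = 7.5 kHz.
7.5 kHz ≤ fs/2 = 15.5 kHz, appears at 7.5 kHz.

7.5 kHz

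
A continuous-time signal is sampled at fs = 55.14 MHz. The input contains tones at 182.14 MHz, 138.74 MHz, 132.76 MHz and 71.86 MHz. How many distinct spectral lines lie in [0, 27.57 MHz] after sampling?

3

fs/2 = 27.57 MHz.
182.14 MHz mod fs = 16.72 MHz.
16.72 MHz ≤ fs/2 = 27.57 MHz, appears at 16.72 MHz.
138.74 MHz mod fs = 28.46 MHz.
28.46 MHz > fs/2 = 27.57 MHz, folds to fs − 28.46 MHz = 26.68 MHz.
132.76 MHz mod fs = 22.48 MHz.
22.48 MHz ≤ fs/2 = 27.57 MHz, appears at 22.48 MHz.
71.86 MHz mod fs = 16.72 MHz.
16.72 MHz ≤ fs/2 = 27.57 MHz, appears at 16.72 MHz.
Distinct values: {16.72 MHz, 22.48 MHz, 26.68 MHz} → 3.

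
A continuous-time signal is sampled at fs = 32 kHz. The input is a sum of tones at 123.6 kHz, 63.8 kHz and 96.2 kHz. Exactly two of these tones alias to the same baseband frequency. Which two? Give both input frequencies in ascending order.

63.8 kHz, 96.2 kHz

fs/2 = 16 kHz.
123.6 kHz mod fs = 27.6 kHz.
27.6 kHz > fs/2 = 16 kHz, folds to fs − 27.6 kHz = 4.4 kHz.
63.8 kHz mod fs = 31.8 kHz.
31.8 kHz > fs/2 = 16 kHz, folds to fs − 31.8 kHz = 0.2 kHz.
96.2 kHz mod fs = 0.2 kHz.
0.2 kHz ≤ fs/2 = 16 kHz, appears at 0.2 kHz.
63.8 kHz and 96.2 kHz both map to 0.2 kHz.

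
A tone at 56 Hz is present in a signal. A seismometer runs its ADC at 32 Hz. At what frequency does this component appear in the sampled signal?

8 Hz

56 Hz mod fs = 24 Hz.
24 Hz > fs/2 = 16 Hz, folds to fs − 24 Hz = 8 Hz.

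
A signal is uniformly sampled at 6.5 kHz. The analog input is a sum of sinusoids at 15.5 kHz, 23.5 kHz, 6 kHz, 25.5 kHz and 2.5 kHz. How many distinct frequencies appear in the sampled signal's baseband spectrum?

2

fs/2 = 3.25 kHz.
15.5 kHz mod fs = 2.5 kHz.
2.5 kHz ≤ fs/2 = 3.25 kHz, appears at 2.5 kHz.
23.5 kHz mod fs = 4 kHz.
4 kHz > fs/2 = 3.25 kHz, folds to fs − 4 kHz = 2.5 kHz.
6 kHz > fs/2 = 3.25 kHz, folds to fs − 6 kHz = 0.5 kHz.
25.5 kHz mod fs = 6 kHz.
6 kHz > fs/2 = 3.25 kHz, folds to fs − 6 kHz = 0.5 kHz.
2.5 kHz ≤ fs/2 = 3.25 kHz, passes unchanged.
Distinct values: {0.5 kHz, 2.5 kHz} → 2.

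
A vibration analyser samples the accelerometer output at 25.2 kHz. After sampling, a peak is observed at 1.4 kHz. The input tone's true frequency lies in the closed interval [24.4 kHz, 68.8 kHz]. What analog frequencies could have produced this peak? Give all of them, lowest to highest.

26.6 kHz, 49 kHz, 51.8 kHz

Frequencies that alias to 1.4 kHz are k·fs ± 1.4 kHz for integer k ≥ 0.
k=0: 1.4 kHz.
k=1: 23.8 kHz, 26.6 kHz.
k=2: 49 kHz, 51.8 kHz.
k=3: 74.2 kHz, 77 kHz.
Within [24.4 kHz, 68.8 kHz]: 26.6 kHz, 49 kHz, 51.8 kHz.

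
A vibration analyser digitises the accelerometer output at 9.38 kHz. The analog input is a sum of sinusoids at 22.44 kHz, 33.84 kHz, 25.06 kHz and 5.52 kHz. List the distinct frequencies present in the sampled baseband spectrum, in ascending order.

fs/2 = 4.69 kHz.
22.44 kHz mod fs = 3.68 kHz.
3.68 kHz ≤ fs/2 = 4.69 kHz, appears at 3.68 kHz.
33.84 kHz mod fs = 5.7 kHz.
5.7 kHz > fs/2 = 4.69 kHz, folds to fs − 5.7 kHz = 3.68 kHz.
25.06 kHz mod fs = 6.3 kHz.
6.3 kHz > fs/2 = 4.69 kHz, folds to fs − 6.3 kHz = 3.08 kHz.
5.52 kHz > fs/2 = 4.69 kHz, folds to fs − 5.52 kHz = 3.86 kHz.
Distinct values: {3.08 kHz, 3.68 kHz, 3.86 kHz}.

3.08 kHz, 3.68 kHz, 3.86 kHz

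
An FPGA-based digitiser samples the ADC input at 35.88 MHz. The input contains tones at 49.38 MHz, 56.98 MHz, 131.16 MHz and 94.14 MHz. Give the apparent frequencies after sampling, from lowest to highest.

12.36 MHz, 13.5 MHz, 14.78 MHz

fs/2 = 17.94 MHz.
49.38 MHz mod fs = 13.5 MHz.
13.5 MHz ≤ fs/2 = 17.94 MHz, appears at 13.5 MHz.
56.98 MHz mod fs = 21.1 MHz.
21.1 MHz > fs/2 = 17.94 MHz, folds to fs − 21.1 MHz = 14.78 MHz.
131.16 MHz mod fs = 23.52 MHz.
23.52 MHz > fs/2 = 17.94 MHz, folds to fs − 23.52 MHz = 12.36 MHz.
94.14 MHz mod fs = 22.38 MHz.
22.38 MHz > fs/2 = 17.94 MHz, folds to fs − 22.38 MHz = 13.5 MHz.
Distinct values: {12.36 MHz, 13.5 MHz, 14.78 MHz}.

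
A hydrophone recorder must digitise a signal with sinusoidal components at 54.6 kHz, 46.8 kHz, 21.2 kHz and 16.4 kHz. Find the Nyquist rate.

Highest-frequency component: 54.6 kHz.
Nyquist rate = 2 × 54.6 kHz = 109.2 kHz.

109.2 kHz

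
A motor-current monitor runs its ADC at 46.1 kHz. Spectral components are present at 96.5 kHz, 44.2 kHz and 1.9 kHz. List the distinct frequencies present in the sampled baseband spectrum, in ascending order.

1.9 kHz, 4.3 kHz

fs/2 = 23.05 kHz.
96.5 kHz mod fs = 4.3 kHz.
4.3 kHz ≤ fs/2 = 23.05 kHz, appears at 4.3 kHz.
44.2 kHz > fs/2 = 23.05 kHz, folds to fs − 44.2 kHz = 1.9 kHz.
1.9 kHz ≤ fs/2 = 23.05 kHz, passes unchanged.
Distinct values: {1.9 kHz, 4.3 kHz}.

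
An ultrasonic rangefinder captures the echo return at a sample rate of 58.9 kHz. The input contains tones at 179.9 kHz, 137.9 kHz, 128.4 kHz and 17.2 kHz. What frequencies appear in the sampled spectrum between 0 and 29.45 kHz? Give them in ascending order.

3.2 kHz, 10.6 kHz, 17.2 kHz, 20.1 kHz

fs/2 = 29.45 kHz.
179.9 kHz mod fs = 3.2 kHz.
3.2 kHz ≤ fs/2 = 29.45 kHz, appears at 3.2 kHz.
137.9 kHz mod fs = 20.1 kHz.
20.1 kHz ≤ fs/2 = 29.45 kHz, appears at 20.1 kHz.
128.4 kHz mod fs = 10.6 kHz.
10.6 kHz ≤ fs/2 = 29.45 kHz, appears at 10.6 kHz.
17.2 kHz ≤ fs/2 = 29.45 kHz, passes unchanged.
Distinct values: {3.2 kHz, 10.6 kHz, 17.2 kHz, 20.1 kHz}.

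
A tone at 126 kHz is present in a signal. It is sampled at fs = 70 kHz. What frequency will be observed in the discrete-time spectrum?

126 kHz mod fs = 56 kHz.
56 kHz > fs/2 = 35 kHz, folds to fs − 56 kHz = 14 kHz.

14 kHz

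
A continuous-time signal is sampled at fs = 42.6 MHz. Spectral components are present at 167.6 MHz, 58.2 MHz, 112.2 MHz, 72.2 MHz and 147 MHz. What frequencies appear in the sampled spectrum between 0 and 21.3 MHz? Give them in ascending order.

2.8 MHz, 13 MHz, 15.6 MHz, 19.2 MHz

fs/2 = 21.3 MHz.
167.6 MHz mod fs = 39.8 MHz.
39.8 MHz > fs/2 = 21.3 MHz, folds to fs − 39.8 MHz = 2.8 MHz.
58.2 MHz mod fs = 15.6 MHz.
15.6 MHz ≤ fs/2 = 21.3 MHz, appears at 15.6 MHz.
112.2 MHz mod fs = 27 MHz.
27 MHz > fs/2 = 21.3 MHz, folds to fs − 27 MHz = 15.6 MHz.
72.2 MHz mod fs = 29.6 MHz.
29.6 MHz > fs/2 = 21.3 MHz, folds to fs − 29.6 MHz = 13 MHz.
147 MHz mod fs = 19.2 MHz.
19.2 MHz ≤ fs/2 = 21.3 MHz, appears at 19.2 MHz.
Distinct values: {2.8 MHz, 13 MHz, 15.6 MHz, 19.2 MHz}.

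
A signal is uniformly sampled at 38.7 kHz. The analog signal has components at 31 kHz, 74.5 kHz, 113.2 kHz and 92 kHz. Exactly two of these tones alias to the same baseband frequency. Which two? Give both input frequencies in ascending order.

74.5 kHz, 113.2 kHz

fs/2 = 19.35 kHz.
31 kHz > fs/2 = 19.35 kHz, folds to fs − 31 kHz = 7.7 kHz.
74.5 kHz mod fs = 35.8 kHz.
35.8 kHz > fs/2 = 19.35 kHz, folds to fs − 35.8 kHz = 2.9 kHz.
113.2 kHz mod fs = 35.8 kHz.
35.8 kHz > fs/2 = 19.35 kHz, folds to fs − 35.8 kHz = 2.9 kHz.
92 kHz mod fs = 14.6 kHz.
14.6 kHz ≤ fs/2 = 19.35 kHz, appears at 14.6 kHz.
74.5 kHz and 113.2 kHz both map to 2.9 kHz.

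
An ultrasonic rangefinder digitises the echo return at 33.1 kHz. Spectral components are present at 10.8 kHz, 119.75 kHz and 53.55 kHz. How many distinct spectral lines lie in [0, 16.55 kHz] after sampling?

2

fs/2 = 16.55 kHz.
10.8 kHz ≤ fs/2 = 16.55 kHz, passes unchanged.
119.75 kHz mod fs = 20.45 kHz.
20.45 kHz > fs/2 = 16.55 kHz, folds to fs − 20.45 kHz = 12.65 kHz.
53.55 kHz mod fs = 20.45 kHz.
20.45 kHz > fs/2 = 16.55 kHz, folds to fs − 20.45 kHz = 12.65 kHz.
Distinct values: {10.8 kHz, 12.65 kHz} → 2.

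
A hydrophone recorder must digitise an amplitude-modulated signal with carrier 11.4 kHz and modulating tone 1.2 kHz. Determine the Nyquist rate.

25.2 kHz

AM sidebands sit at fc ± fm = 10.2 kHz and 12.6 kHz.
Highest-frequency component: 12.6 kHz.
Nyquist rate = 2 × 12.6 kHz = 25.2 kHz.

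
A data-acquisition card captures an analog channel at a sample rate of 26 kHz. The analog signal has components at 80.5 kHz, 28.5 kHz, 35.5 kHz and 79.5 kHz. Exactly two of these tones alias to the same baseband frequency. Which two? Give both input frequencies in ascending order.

28.5 kHz, 80.5 kHz

fs/2 = 13 kHz.
80.5 kHz mod fs = 2.5 kHz.
2.5 kHz ≤ fs/2 = 13 kHz, appears at 2.5 kHz.
28.5 kHz mod fs = 2.5 kHz.
2.5 kHz ≤ fs/2 = 13 kHz, appears at 2.5 kHz.
35.5 kHz mod fs = 9.5 kHz.
9.5 kHz ≤ fs/2 = 13 kHz, appears at 9.5 kHz.
79.5 kHz mod fs = 1.5 kHz.
1.5 kHz ≤ fs/2 = 13 kHz, appears at 1.5 kHz.
28.5 kHz and 80.5 kHz both map to 2.5 kHz.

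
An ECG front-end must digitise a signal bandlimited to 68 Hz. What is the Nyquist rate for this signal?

136 Hz

Nyquist rate = 2 × 68 Hz = 136 Hz.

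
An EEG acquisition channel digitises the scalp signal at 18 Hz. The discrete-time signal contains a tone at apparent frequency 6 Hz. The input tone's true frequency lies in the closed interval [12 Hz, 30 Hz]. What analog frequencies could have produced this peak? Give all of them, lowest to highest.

Frequencies that alias to 6 Hz are k·fs ± 6 Hz for integer k ≥ 0.
k=0: 6 Hz.
k=1: 12 Hz, 24 Hz.
k=2: 30 Hz, 42 Hz.
k=3: 48 Hz, 60 Hz.
Within [12 Hz, 30 Hz]: 12 Hz, 24 Hz, 30 Hz.

12 Hz, 24 Hz, 30 Hz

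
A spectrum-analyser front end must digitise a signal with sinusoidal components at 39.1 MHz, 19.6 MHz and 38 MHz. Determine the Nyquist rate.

Highest-frequency component: 39.1 MHz.
Nyquist rate = 2 × 39.1 MHz = 78.2 MHz.

78.2 MHz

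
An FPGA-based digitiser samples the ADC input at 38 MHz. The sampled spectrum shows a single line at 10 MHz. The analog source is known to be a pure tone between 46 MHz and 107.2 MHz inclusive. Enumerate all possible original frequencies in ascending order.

48 MHz, 66 MHz, 86 MHz, 104 MHz

Frequencies that alias to 10 MHz are k·fs ± 10 MHz for integer k ≥ 0.
k=0: 10 MHz.
k=1: 28 MHz, 48 MHz.
k=2: 66 MHz, 86 MHz.
k=3: 104 MHz, 124 MHz.
k=4: 142 MHz, 162 MHz.
Within [46 MHz, 107.2 MHz]: 48 MHz, 66 MHz, 86 MHz, 104 MHz.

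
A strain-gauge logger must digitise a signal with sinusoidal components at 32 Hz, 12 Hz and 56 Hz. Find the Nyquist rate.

Highest-frequency component: 56 Hz.
Nyquist rate = 2 × 56 Hz = 112 Hz.

112 Hz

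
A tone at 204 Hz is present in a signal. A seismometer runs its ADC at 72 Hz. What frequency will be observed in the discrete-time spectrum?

204 Hz mod fs = 60 Hz.
60 Hz > fs/2 = 36 Hz, folds to fs − 60 Hz = 12 Hz.

12 Hz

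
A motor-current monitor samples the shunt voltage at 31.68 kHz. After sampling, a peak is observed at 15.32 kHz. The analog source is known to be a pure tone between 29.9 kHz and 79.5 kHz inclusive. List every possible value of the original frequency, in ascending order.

47 kHz, 48.04 kHz, 78.68 kHz

Frequencies that alias to 15.32 kHz are k·fs ± 15.32 kHz for integer k ≥ 0.
k=0: 15.32 kHz.
k=1: 16.36 kHz, 47 kHz.
k=2: 48.04 kHz, 78.68 kHz.
k=3: 79.72 kHz, 110.36 kHz.
Within [29.9 kHz, 79.5 kHz]: 47 kHz, 48.04 kHz, 78.68 kHz.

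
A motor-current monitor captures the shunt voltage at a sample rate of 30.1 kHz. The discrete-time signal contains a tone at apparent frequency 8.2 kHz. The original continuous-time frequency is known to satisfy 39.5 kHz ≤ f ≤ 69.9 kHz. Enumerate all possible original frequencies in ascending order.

Frequencies that alias to 8.2 kHz are k·fs ± 8.2 kHz for integer k ≥ 0.
k=0: 8.2 kHz.
k=1: 21.9 kHz, 38.3 kHz.
k=2: 52 kHz, 68.4 kHz.
k=3: 82.1 kHz, 98.5 kHz.
Within [39.5 kHz, 69.9 kHz]: 52 kHz, 68.4 kHz.

52 kHz, 68.4 kHz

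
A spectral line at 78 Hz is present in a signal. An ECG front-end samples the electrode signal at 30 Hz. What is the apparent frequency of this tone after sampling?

78 Hz mod fs = 18 Hz.
18 Hz > fs/2 = 15 Hz, folds to fs − 18 Hz = 12 Hz.

12 Hz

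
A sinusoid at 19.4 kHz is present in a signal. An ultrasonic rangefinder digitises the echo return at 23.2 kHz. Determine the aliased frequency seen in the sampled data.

3.8 kHz

19.4 kHz > fs/2 = 11.6 kHz, folds to fs − 19.4 kHz = 3.8 kHz.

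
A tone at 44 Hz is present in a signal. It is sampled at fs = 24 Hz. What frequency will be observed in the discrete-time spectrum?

44 Hz mod fs = 20 Hz.
20 Hz > fs/2 = 12 Hz, folds to fs − 20 Hz = 4 Hz.

4 Hz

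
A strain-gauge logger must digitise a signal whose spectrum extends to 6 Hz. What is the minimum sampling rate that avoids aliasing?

Nyquist rate = 2 × 6 Hz = 12 Hz.

12 Hz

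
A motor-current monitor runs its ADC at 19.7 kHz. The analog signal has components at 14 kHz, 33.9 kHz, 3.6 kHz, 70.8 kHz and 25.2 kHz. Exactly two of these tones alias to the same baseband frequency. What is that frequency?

fs/2 = 9.85 kHz.
14 kHz > fs/2 = 9.85 kHz, folds to fs − 14 kHz = 5.7 kHz.
33.9 kHz mod fs = 14.2 kHz.
14.2 kHz > fs/2 = 9.85 kHz, folds to fs − 14.2 kHz = 5.5 kHz.
3.6 kHz ≤ fs/2 = 9.85 kHz, passes unchanged.
70.8 kHz mod fs = 11.7 kHz.
11.7 kHz > fs/2 = 9.85 kHz, folds to fs − 11.7 kHz = 8 kHz.
25.2 kHz mod fs = 5.5 kHz.
5.5 kHz ≤ fs/2 = 9.85 kHz, appears at 5.5 kHz.
25.2 kHz and 33.9 kHz both map to 5.5 kHz.

5.5 kHz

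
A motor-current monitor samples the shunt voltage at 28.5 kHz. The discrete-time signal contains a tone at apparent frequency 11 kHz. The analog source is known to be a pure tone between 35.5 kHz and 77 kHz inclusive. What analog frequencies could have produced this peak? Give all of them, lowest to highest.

Frequencies that alias to 11 kHz are k·fs ± 11 kHz for integer k ≥ 0.
k=0: 11 kHz.
k=1: 17.5 kHz, 39.5 kHz.
k=2: 46 kHz, 68 kHz.
k=3: 74.5 kHz, 96.5 kHz.
k=4: 103 kHz, 125 kHz.
Within [35.5 kHz, 77 kHz]: 39.5 kHz, 46 kHz, 68 kHz, 74.5 kHz.

39.5 kHz, 46 kHz, 68 kHz, 74.5 kHz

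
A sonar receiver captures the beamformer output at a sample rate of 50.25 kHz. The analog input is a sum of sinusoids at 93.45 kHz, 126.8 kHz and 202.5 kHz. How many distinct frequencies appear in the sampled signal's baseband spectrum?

3

fs/2 = 25.125 kHz.
93.45 kHz mod fs = 43.2 kHz.
43.2 kHz > fs/2 = 25.125 kHz, folds to fs − 43.2 kHz = 7.05 kHz.
126.8 kHz mod fs = 26.3 kHz.
26.3 kHz > fs/2 = 25.125 kHz, folds to fs − 26.3 kHz = 23.95 kHz.
202.5 kHz mod fs = 1.5 kHz.
1.5 kHz ≤ fs/2 = 25.125 kHz, appears at 1.5 kHz.
Distinct values: {1.5 kHz, 7.05 kHz, 23.95 kHz} → 3.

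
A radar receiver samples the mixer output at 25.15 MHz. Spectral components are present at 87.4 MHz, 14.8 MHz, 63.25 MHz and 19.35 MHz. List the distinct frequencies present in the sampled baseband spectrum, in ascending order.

fs/2 = 12.575 MHz.
87.4 MHz mod fs = 11.95 MHz.
11.95 MHz ≤ fs/2 = 12.575 MHz, appears at 11.95 MHz.
14.8 MHz > fs/2 = 12.575 MHz, folds to fs − 14.8 MHz = 10.35 MHz.
63.25 MHz mod fs = 12.95 MHz.
12.95 MHz > fs/2 = 12.575 MHz, folds to fs − 12.95 MHz = 12.2 MHz.
19.35 MHz > fs/2 = 12.575 MHz, folds to fs − 19.35 MHz = 5.8 MHz.
Distinct values: {5.8 MHz, 10.35 MHz, 11.95 MHz, 12.2 MHz}.

5.8 MHz, 10.35 MHz, 11.95 MHz, 12.2 MHz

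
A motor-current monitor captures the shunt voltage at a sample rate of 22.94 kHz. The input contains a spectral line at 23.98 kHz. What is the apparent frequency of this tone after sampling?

1.04 kHz

23.98 kHz mod fs = 1.04 kHz.
1.04 kHz ≤ fs/2 = 11.47 kHz, appears at 1.04 kHz.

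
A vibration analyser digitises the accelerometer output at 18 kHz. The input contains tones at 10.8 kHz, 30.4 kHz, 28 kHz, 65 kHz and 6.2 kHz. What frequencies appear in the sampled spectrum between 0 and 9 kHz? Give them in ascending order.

5.6 kHz, 6.2 kHz, 7 kHz, 7.2 kHz, 8 kHz

fs/2 = 9 kHz.
10.8 kHz > fs/2 = 9 kHz, folds to fs − 10.8 kHz = 7.2 kHz.
30.4 kHz mod fs = 12.4 kHz.
12.4 kHz > fs/2 = 9 kHz, folds to fs − 12.4 kHz = 5.6 kHz.
28 kHz mod fs = 10 kHz.
10 kHz > fs/2 = 9 kHz, folds to fs − 10 kHz = 8 kHz.
65 kHz mod fs = 11 kHz.
11 kHz > fs/2 = 9 kHz, folds to fs − 11 kHz = 7 kHz.
6.2 kHz ≤ fs/2 = 9 kHz, passes unchanged.
Distinct values: {5.6 kHz, 6.2 kHz, 7 kHz, 7.2 kHz, 8 kHz}.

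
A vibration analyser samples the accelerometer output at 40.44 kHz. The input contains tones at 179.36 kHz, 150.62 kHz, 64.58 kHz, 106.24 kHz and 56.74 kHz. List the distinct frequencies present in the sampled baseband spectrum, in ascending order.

11.14 kHz, 15.08 kHz, 16.3 kHz, 17.6 kHz

fs/2 = 20.22 kHz.
179.36 kHz mod fs = 17.6 kHz.
17.6 kHz ≤ fs/2 = 20.22 kHz, appears at 17.6 kHz.
150.62 kHz mod fs = 29.3 kHz.
29.3 kHz > fs/2 = 20.22 kHz, folds to fs − 29.3 kHz = 11.14 kHz.
64.58 kHz mod fs = 24.14 kHz.
24.14 kHz > fs/2 = 20.22 kHz, folds to fs − 24.14 kHz = 16.3 kHz.
106.24 kHz mod fs = 25.36 kHz.
25.36 kHz > fs/2 = 20.22 kHz, folds to fs − 25.36 kHz = 15.08 kHz.
56.74 kHz mod fs = 16.3 kHz.
16.3 kHz ≤ fs/2 = 20.22 kHz, appears at 16.3 kHz.
Distinct values: {11.14 kHz, 15.08 kHz, 16.3 kHz, 17.6 kHz}.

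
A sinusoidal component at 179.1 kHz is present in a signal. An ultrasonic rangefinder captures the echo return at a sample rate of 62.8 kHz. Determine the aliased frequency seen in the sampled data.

9.3 kHz

179.1 kHz mod fs = 53.5 kHz.
53.5 kHz > fs/2 = 31.4 kHz, folds to fs − 53.5 kHz = 9.3 kHz.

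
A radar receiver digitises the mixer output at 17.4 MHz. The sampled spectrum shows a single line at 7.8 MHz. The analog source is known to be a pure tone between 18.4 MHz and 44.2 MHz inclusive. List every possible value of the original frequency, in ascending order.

Frequencies that alias to 7.8 MHz are k·fs ± 7.8 MHz for integer k ≥ 0.
k=0: 7.8 MHz.
k=1: 9.6 MHz, 25.2 MHz.
k=2: 27 MHz, 42.6 MHz.
k=3: 44.4 MHz, 60 MHz.
Within [18.4 MHz, 44.2 MHz]: 25.2 MHz, 27 MHz, 42.6 MHz.

25.2 MHz, 27 MHz, 42.6 MHz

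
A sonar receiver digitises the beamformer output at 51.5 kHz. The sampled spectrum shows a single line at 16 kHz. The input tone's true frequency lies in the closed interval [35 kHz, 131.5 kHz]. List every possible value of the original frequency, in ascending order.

35.5 kHz, 67.5 kHz, 87 kHz, 119 kHz

Frequencies that alias to 16 kHz are k·fs ± 16 kHz for integer k ≥ 0.
k=0: 16 kHz.
k=1: 35.5 kHz, 67.5 kHz.
k=2: 87 kHz, 119 kHz.
k=3: 138.5 kHz, 170.5 kHz.
Within [35 kHz, 131.5 kHz]: 35.5 kHz, 67.5 kHz, 87 kHz, 119 kHz.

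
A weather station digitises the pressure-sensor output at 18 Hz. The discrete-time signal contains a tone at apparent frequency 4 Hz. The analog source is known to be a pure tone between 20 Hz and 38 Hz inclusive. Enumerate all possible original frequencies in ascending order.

22 Hz, 32 Hz

Frequencies that alias to 4 Hz are k·fs ± 4 Hz for integer k ≥ 0.
k=0: 4 Hz.
k=1: 14 Hz, 22 Hz.
k=2: 32 Hz, 40 Hz.
k=3: 50 Hz, 58 Hz.
Within [20 Hz, 38 Hz]: 22 Hz, 32 Hz.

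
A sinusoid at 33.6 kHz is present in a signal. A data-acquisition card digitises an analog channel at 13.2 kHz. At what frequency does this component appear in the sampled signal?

33.6 kHz mod fs = 7.2 kHz.
7.2 kHz > fs/2 = 6.6 kHz, folds to fs − 7.2 kHz = 6 kHz.

6 kHz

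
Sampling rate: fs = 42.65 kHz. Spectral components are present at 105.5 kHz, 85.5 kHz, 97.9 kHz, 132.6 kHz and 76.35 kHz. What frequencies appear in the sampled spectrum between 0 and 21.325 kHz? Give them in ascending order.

0.2 kHz, 4.65 kHz, 8.95 kHz, 12.6 kHz, 20.2 kHz

fs/2 = 21.325 kHz.
105.5 kHz mod fs = 20.2 kHz.
20.2 kHz ≤ fs/2 = 21.325 kHz, appears at 20.2 kHz.
85.5 kHz mod fs = 0.2 kHz.
0.2 kHz ≤ fs/2 = 21.325 kHz, appears at 0.2 kHz.
97.9 kHz mod fs = 12.6 kHz.
12.6 kHz ≤ fs/2 = 21.325 kHz, appears at 12.6 kHz.
132.6 kHz mod fs = 4.65 kHz.
4.65 kHz ≤ fs/2 = 21.325 kHz, appears at 4.65 kHz.
76.35 kHz mod fs = 33.7 kHz.
33.7 kHz > fs/2 = 21.325 kHz, folds to fs − 33.7 kHz = 8.95 kHz.
Distinct values: {0.2 kHz, 4.65 kHz, 8.95 kHz, 12.6 kHz, 20.2 kHz}.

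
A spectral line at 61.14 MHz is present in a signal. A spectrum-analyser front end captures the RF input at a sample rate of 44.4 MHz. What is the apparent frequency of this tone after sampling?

61.14 MHz mod fs = 16.74 MHz.
16.74 MHz ≤ fs/2 = 22.2 MHz, appears at 16.74 MHz.

16.74 MHz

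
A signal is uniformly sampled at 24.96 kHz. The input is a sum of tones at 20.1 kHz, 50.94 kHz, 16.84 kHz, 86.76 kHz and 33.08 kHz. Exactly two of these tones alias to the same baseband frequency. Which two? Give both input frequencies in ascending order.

16.84 kHz, 33.08 kHz

fs/2 = 12.48 kHz.
20.1 kHz > fs/2 = 12.48 kHz, folds to fs − 20.1 kHz = 4.86 kHz.
50.94 kHz mod fs = 1.02 kHz.
1.02 kHz ≤ fs/2 = 12.48 kHz, appears at 1.02 kHz.
16.84 kHz > fs/2 = 12.48 kHz, folds to fs − 16.84 kHz = 8.12 kHz.
86.76 kHz mod fs = 11.88 kHz.
11.88 kHz ≤ fs/2 = 12.48 kHz, appears at 11.88 kHz.
33.08 kHz mod fs = 8.12 kHz.
8.12 kHz ≤ fs/2 = 12.48 kHz, appears at 8.12 kHz.
16.84 kHz and 33.08 kHz both map to 8.12 kHz.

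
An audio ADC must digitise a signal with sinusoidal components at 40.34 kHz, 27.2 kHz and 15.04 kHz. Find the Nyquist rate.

Highest-frequency component: 40.34 kHz.
Nyquist rate = 2 × 40.34 kHz = 80.68 kHz.

80.68 kHz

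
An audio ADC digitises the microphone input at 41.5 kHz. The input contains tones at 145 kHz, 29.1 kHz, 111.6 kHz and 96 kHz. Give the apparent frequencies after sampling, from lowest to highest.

fs/2 = 20.75 kHz.
145 kHz mod fs = 20.5 kHz.
20.5 kHz ≤ fs/2 = 20.75 kHz, appears at 20.5 kHz.
29.1 kHz > fs/2 = 20.75 kHz, folds to fs − 29.1 kHz = 12.4 kHz.
111.6 kHz mod fs = 28.6 kHz.
28.6 kHz > fs/2 = 20.75 kHz, folds to fs − 28.6 kHz = 12.9 kHz.
96 kHz mod fs = 13 kHz.
13 kHz ≤ fs/2 = 20.75 kHz, appears at 13 kHz.
Distinct values: {12.4 kHz, 12.9 kHz, 13 kHz, 20.5 kHz}.

12.4 kHz, 12.9 kHz, 13 kHz, 20.5 kHz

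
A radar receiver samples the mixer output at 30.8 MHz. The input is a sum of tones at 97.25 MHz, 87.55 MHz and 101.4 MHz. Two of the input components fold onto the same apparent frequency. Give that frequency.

fs/2 = 15.4 MHz.
97.25 MHz mod fs = 4.85 MHz.
4.85 MHz ≤ fs/2 = 15.4 MHz, appears at 4.85 MHz.
87.55 MHz mod fs = 25.95 MHz.
25.95 MHz > fs/2 = 15.4 MHz, folds to fs − 25.95 MHz = 4.85 MHz.
101.4 MHz mod fs = 9 MHz.
9 MHz ≤ fs/2 = 15.4 MHz, appears at 9 MHz.
87.55 MHz and 97.25 MHz both map to 4.85 MHz.

4.85 MHz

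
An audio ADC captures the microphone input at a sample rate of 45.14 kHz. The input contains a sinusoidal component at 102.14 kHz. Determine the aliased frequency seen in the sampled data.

11.86 kHz

102.14 kHz mod fs = 11.86 kHz.
11.86 kHz ≤ fs/2 = 22.57 kHz, appears at 11.86 kHz.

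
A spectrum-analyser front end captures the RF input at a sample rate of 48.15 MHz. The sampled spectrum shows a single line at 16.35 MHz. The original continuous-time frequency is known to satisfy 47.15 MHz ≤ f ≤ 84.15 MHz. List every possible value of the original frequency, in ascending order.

64.5 MHz, 79.95 MHz

Frequencies that alias to 16.35 MHz are k·fs ± 16.35 MHz for integer k ≥ 0.
k=0: 16.35 MHz.
k=1: 31.8 MHz, 64.5 MHz.
k=2: 79.95 MHz, 112.65 MHz.
k=3: 128.1 MHz, 160.8 MHz.
Within [47.15 MHz, 84.15 MHz]: 64.5 MHz, 79.95 MHz.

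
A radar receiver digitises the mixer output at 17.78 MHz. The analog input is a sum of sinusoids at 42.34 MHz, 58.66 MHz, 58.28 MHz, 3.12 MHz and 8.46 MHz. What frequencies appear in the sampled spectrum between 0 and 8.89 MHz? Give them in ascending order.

fs/2 = 8.89 MHz.
42.34 MHz mod fs = 6.78 MHz.
6.78 MHz ≤ fs/2 = 8.89 MHz, appears at 6.78 MHz.
58.66 MHz mod fs = 5.32 MHz.
5.32 MHz ≤ fs/2 = 8.89 MHz, appears at 5.32 MHz.
58.28 MHz mod fs = 4.94 MHz.
4.94 MHz ≤ fs/2 = 8.89 MHz, appears at 4.94 MHz.
3.12 MHz ≤ fs/2 = 8.89 MHz, passes unchanged.
8.46 MHz ≤ fs/2 = 8.89 MHz, passes unchanged.
Distinct values: {3.12 MHz, 4.94 MHz, 5.32 MHz, 6.78 MHz, 8.46 MHz}.

3.12 MHz, 4.94 MHz, 5.32 MHz, 6.78 MHz, 8.46 MHz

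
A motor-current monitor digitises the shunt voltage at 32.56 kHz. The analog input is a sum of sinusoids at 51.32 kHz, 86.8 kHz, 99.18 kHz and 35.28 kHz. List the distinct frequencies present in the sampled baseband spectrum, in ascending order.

1.5 kHz, 2.72 kHz, 10.88 kHz, 13.8 kHz

fs/2 = 16.28 kHz.
51.32 kHz mod fs = 18.76 kHz.
18.76 kHz > fs/2 = 16.28 kHz, folds to fs − 18.76 kHz = 13.8 kHz.
86.8 kHz mod fs = 21.68 kHz.
21.68 kHz > fs/2 = 16.28 kHz, folds to fs − 21.68 kHz = 10.88 kHz.
99.18 kHz mod fs = 1.5 kHz.
1.5 kHz ≤ fs/2 = 16.28 kHz, appears at 1.5 kHz.
35.28 kHz mod fs = 2.72 kHz.
2.72 kHz ≤ fs/2 = 16.28 kHz, appears at 2.72 kHz.
Distinct values: {1.5 kHz, 2.72 kHz, 10.88 kHz, 13.8 kHz}.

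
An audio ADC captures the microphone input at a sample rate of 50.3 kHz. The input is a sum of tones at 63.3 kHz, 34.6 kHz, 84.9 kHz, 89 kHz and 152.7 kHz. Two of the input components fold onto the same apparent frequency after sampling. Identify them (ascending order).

34.6 kHz, 84.9 kHz

fs/2 = 25.15 kHz.
63.3 kHz mod fs = 13 kHz.
13 kHz ≤ fs/2 = 25.15 kHz, appears at 13 kHz.
34.6 kHz > fs/2 = 25.15 kHz, folds to fs − 34.6 kHz = 15.7 kHz.
84.9 kHz mod fs = 34.6 kHz.
34.6 kHz > fs/2 = 25.15 kHz, folds to fs − 34.6 kHz = 15.7 kHz.
89 kHz mod fs = 38.7 kHz.
38.7 kHz > fs/2 = 25.15 kHz, folds to fs − 38.7 kHz = 11.6 kHz.
152.7 kHz mod fs = 1.8 kHz.
1.8 kHz ≤ fs/2 = 25.15 kHz, appears at 1.8 kHz.
34.6 kHz and 84.9 kHz both map to 15.7 kHz.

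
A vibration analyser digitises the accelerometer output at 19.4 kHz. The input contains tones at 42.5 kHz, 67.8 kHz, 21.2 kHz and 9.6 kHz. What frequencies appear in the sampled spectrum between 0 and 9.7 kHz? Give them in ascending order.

fs/2 = 9.7 kHz.
42.5 kHz mod fs = 3.7 kHz.
3.7 kHz ≤ fs/2 = 9.7 kHz, appears at 3.7 kHz.
67.8 kHz mod fs = 9.6 kHz.
9.6 kHz ≤ fs/2 = 9.7 kHz, appears at 9.6 kHz.
21.2 kHz mod fs = 1.8 kHz.
1.8 kHz ≤ fs/2 = 9.7 kHz, appears at 1.8 kHz.
9.6 kHz ≤ fs/2 = 9.7 kHz, passes unchanged.
Distinct values: {1.8 kHz, 3.7 kHz, 9.6 kHz}.

1.8 kHz, 3.7 kHz, 9.6 kHz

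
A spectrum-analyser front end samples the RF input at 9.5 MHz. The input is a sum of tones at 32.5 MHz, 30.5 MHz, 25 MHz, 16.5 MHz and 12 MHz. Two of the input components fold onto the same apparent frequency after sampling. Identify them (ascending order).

12 MHz, 16.5 MHz

fs/2 = 4.75 MHz.
32.5 MHz mod fs = 4 MHz.
4 MHz ≤ fs/2 = 4.75 MHz, appears at 4 MHz.
30.5 MHz mod fs = 2 MHz.
2 MHz ≤ fs/2 = 4.75 MHz, appears at 2 MHz.
25 MHz mod fs = 6 MHz.
6 MHz > fs/2 = 4.75 MHz, folds to fs − 6 MHz = 3.5 MHz.
16.5 MHz mod fs = 7 MHz.
7 MHz > fs/2 = 4.75 MHz, folds to fs − 7 MHz = 2.5 MHz.
12 MHz mod fs = 2.5 MHz.
2.5 MHz ≤ fs/2 = 4.75 MHz, appears at 2.5 MHz.
12 MHz and 16.5 MHz both map to 2.5 MHz.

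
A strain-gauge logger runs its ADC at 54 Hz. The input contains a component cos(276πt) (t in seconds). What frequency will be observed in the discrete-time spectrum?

ω = 276π rad/s → f = ω/(2π) = 138 Hz.
138 Hz mod fs = 30 Hz.
30 Hz > fs/2 = 27 Hz, folds to fs − 30 Hz = 24 Hz.

24 Hz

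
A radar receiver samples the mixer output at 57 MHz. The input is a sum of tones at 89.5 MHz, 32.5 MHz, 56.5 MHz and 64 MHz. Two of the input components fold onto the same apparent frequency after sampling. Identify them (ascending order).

fs/2 = 28.5 MHz.
89.5 MHz mod fs = 32.5 MHz.
32.5 MHz > fs/2 = 28.5 MHz, folds to fs − 32.5 MHz = 24.5 MHz.
32.5 MHz > fs/2 = 28.5 MHz, folds to fs − 32.5 MHz = 24.5 MHz.
56.5 MHz > fs/2 = 28.5 MHz, folds to fs − 56.5 MHz = 0.5 MHz.
64 MHz mod fs = 7 MHz.
7 MHz ≤ fs/2 = 28.5 MHz, appears at 7 MHz.
32.5 MHz and 89.5 MHz both map to 24.5 MHz.

32.5 MHz, 89.5 MHz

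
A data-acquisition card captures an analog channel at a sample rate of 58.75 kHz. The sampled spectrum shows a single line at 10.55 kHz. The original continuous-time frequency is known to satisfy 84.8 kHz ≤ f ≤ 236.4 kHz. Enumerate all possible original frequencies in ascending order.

106.95 kHz, 128.05 kHz, 165.7 kHz, 186.8 kHz, 224.45 kHz

Frequencies that alias to 10.55 kHz are k·fs ± 10.55 kHz for integer k ≥ 0.
k=0: 10.55 kHz.
k=1: 48.2 kHz, 69.3 kHz.
k=2: 106.95 kHz, 128.05 kHz.
k=3: 165.7 kHz, 186.8 kHz.
k=4: 224.45 kHz, 245.55 kHz.
k=5: 283.2 kHz, 304.3 kHz.
Within [84.8 kHz, 236.4 kHz]: 106.95 kHz, 128.05 kHz, 165.7 kHz, 186.8 kHz, 224.45 kHz.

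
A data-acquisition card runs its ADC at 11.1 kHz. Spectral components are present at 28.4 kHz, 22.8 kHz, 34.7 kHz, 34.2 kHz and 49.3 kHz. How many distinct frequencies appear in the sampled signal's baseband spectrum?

4

fs/2 = 5.55 kHz.
28.4 kHz mod fs = 6.2 kHz.
6.2 kHz > fs/2 = 5.55 kHz, folds to fs − 6.2 kHz = 4.9 kHz.
22.8 kHz mod fs = 0.6 kHz.
0.6 kHz ≤ fs/2 = 5.55 kHz, appears at 0.6 kHz.
34.7 kHz mod fs = 1.4 kHz.
1.4 kHz ≤ fs/2 = 5.55 kHz, appears at 1.4 kHz.
34.2 kHz mod fs = 0.9 kHz.
0.9 kHz ≤ fs/2 = 5.55 kHz, appears at 0.9 kHz.
49.3 kHz mod fs = 4.9 kHz.
4.9 kHz ≤ fs/2 = 5.55 kHz, appears at 4.9 kHz.
Distinct values: {0.6 kHz, 0.9 kHz, 1.4 kHz, 4.9 kHz} → 4.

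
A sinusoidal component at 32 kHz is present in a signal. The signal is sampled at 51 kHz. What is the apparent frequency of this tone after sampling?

19 kHz

32 kHz > fs/2 = 25.5 kHz, folds to fs − 32 kHz = 19 kHz.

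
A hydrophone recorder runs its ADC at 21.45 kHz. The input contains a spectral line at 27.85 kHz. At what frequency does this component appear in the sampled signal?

6.4 kHz

27.85 kHz mod fs = 6.4 kHz.
6.4 kHz ≤ fs/2 = 10.725 kHz, appears at 6.4 kHz.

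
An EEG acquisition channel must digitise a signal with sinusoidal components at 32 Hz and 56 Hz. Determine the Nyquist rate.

Highest-frequency component: 56 Hz.
Nyquist rate = 2 × 56 Hz = 112 Hz.

112 Hz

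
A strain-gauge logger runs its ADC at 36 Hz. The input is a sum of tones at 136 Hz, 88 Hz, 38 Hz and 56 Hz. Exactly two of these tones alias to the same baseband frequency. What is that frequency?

16 Hz

fs/2 = 18 Hz.
136 Hz mod fs = 28 Hz.
28 Hz > fs/2 = 18 Hz, folds to fs − 28 Hz = 8 Hz.
88 Hz mod fs = 16 Hz.
16 Hz ≤ fs/2 = 18 Hz, appears at 16 Hz.
38 Hz mod fs = 2 Hz.
2 Hz ≤ fs/2 = 18 Hz, appears at 2 Hz.
56 Hz mod fs = 20 Hz.
20 Hz > fs/2 = 18 Hz, folds to fs − 20 Hz = 16 Hz.
56 Hz and 88 Hz both map to 16 Hz.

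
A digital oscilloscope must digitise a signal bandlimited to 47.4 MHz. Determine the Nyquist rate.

94.8 MHz

Nyquist rate = 2 × 47.4 MHz = 94.8 MHz.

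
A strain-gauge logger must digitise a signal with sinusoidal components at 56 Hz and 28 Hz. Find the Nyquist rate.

112 Hz

Highest-frequency component: 56 Hz.
Nyquist rate = 2 × 56 Hz = 112 Hz.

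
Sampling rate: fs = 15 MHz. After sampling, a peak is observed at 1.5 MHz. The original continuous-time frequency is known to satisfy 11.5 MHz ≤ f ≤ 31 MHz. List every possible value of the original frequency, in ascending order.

Frequencies that alias to 1.5 MHz are k·fs ± 1.5 MHz for integer k ≥ 0.
k=0: 1.5 MHz.
k=1: 13.5 MHz, 16.5 MHz.
k=2: 28.5 MHz, 31.5 MHz.
k=3: 43.5 MHz, 46.5 MHz.
Within [11.5 MHz, 31 MHz]: 13.5 MHz, 16.5 MHz, 28.5 MHz.

13.5 MHz, 16.5 MHz, 28.5 MHz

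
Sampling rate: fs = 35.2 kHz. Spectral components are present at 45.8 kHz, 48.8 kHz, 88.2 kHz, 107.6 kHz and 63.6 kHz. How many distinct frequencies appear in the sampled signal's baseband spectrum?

5

fs/2 = 17.6 kHz.
45.8 kHz mod fs = 10.6 kHz.
10.6 kHz ≤ fs/2 = 17.6 kHz, appears at 10.6 kHz.
48.8 kHz mod fs = 13.6 kHz.
13.6 kHz ≤ fs/2 = 17.6 kHz, appears at 13.6 kHz.
88.2 kHz mod fs = 17.8 kHz.
17.8 kHz > fs/2 = 17.6 kHz, folds to fs − 17.8 kHz = 17.4 kHz.
107.6 kHz mod fs = 2 kHz.
2 kHz ≤ fs/2 = 17.6 kHz, appears at 2 kHz.
63.6 kHz mod fs = 28.4 kHz.
28.4 kHz > fs/2 = 17.6 kHz, folds to fs − 28.4 kHz = 6.8 kHz.
Distinct values: {2 kHz, 6.8 kHz, 10.6 kHz, 13.6 kHz, 17.4 kHz} → 5.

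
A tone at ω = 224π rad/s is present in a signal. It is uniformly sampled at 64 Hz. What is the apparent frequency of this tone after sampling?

ω = 224π rad/s → f = ω/(2π) = 112 Hz.
112 Hz mod fs = 48 Hz.
48 Hz > fs/2 = 32 Hz, folds to fs − 48 Hz = 16 Hz.

16 Hz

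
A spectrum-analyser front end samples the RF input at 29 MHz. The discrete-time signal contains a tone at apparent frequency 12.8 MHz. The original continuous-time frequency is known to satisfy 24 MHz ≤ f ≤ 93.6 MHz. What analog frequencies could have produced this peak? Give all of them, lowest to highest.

41.8 MHz, 45.2 MHz, 70.8 MHz, 74.2 MHz

Frequencies that alias to 12.8 MHz are k·fs ± 12.8 MHz for integer k ≥ 0.
k=0: 12.8 MHz.
k=1: 16.2 MHz, 41.8 MHz.
k=2: 45.2 MHz, 70.8 MHz.
k=3: 74.2 MHz, 99.8 MHz.
k=4: 103.2 MHz, 128.8 MHz.
Within [24 MHz, 93.6 MHz]: 41.8 MHz, 45.2 MHz, 70.8 MHz, 74.2 MHz.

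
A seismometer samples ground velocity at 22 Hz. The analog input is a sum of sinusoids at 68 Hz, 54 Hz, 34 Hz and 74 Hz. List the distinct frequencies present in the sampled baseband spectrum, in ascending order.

2 Hz, 8 Hz, 10 Hz

fs/2 = 11 Hz.
68 Hz mod fs = 2 Hz.
2 Hz ≤ fs/2 = 11 Hz, appears at 2 Hz.
54 Hz mod fs = 10 Hz.
10 Hz ≤ fs/2 = 11 Hz, appears at 10 Hz.
34 Hz mod fs = 12 Hz.
12 Hz > fs/2 = 11 Hz, folds to fs − 12 Hz = 10 Hz.
74 Hz mod fs = 8 Hz.
8 Hz ≤ fs/2 = 11 Hz, appears at 8 Hz.
Distinct values: {2 Hz, 8 Hz, 10 Hz}.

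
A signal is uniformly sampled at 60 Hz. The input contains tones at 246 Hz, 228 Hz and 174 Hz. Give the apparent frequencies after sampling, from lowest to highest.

fs/2 = 30 Hz.
246 Hz mod fs = 6 Hz.
6 Hz ≤ fs/2 = 30 Hz, appears at 6 Hz.
228 Hz mod fs = 48 Hz.
48 Hz > fs/2 = 30 Hz, folds to fs − 48 Hz = 12 Hz.
174 Hz mod fs = 54 Hz.
54 Hz > fs/2 = 30 Hz, folds to fs − 54 Hz = 6 Hz.
Distinct values: {6 Hz, 12 Hz}.

6 Hz, 12 Hz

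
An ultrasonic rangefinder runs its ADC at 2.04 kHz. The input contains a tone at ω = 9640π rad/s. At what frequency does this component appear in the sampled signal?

ω = 9640π rad/s → f = ω/(2π) = 4820 Hz = 4.82 kHz.
4.82 kHz mod fs = 0.74 kHz.
0.74 kHz ≤ fs/2 = 1.02 kHz, appears at 0.74 kHz.

0.74 kHz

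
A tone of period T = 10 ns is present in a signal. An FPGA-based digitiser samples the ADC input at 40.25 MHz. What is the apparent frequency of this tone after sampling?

T = 10 ns → f = 1/T = 100 MHz.
100 MHz mod fs = 19.5 MHz.
19.5 MHz ≤ fs/2 = 20.125 MHz, appears at 19.5 MHz.

19.5 MHz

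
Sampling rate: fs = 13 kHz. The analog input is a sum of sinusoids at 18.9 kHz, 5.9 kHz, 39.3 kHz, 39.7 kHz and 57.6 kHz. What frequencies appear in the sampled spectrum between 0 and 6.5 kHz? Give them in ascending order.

0.3 kHz, 0.7 kHz, 5.6 kHz, 5.9 kHz

fs/2 = 6.5 kHz.
18.9 kHz mod fs = 5.9 kHz.
5.9 kHz ≤ fs/2 = 6.5 kHz, appears at 5.9 kHz.
5.9 kHz ≤ fs/2 = 6.5 kHz, passes unchanged.
39.3 kHz mod fs = 0.3 kHz.
0.3 kHz ≤ fs/2 = 6.5 kHz, appears at 0.3 kHz.
39.7 kHz mod fs = 0.7 kHz.
0.7 kHz ≤ fs/2 = 6.5 kHz, appears at 0.7 kHz.
57.6 kHz mod fs = 5.6 kHz.
5.6 kHz ≤ fs/2 = 6.5 kHz, appears at 5.6 kHz.
Distinct values: {0.3 kHz, 0.7 kHz, 5.6 kHz, 5.9 kHz}.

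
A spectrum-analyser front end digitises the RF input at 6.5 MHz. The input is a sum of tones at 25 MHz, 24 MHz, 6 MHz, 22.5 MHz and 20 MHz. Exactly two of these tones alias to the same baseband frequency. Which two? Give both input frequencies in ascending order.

6 MHz, 20 MHz

fs/2 = 3.25 MHz.
25 MHz mod fs = 5.5 MHz.
5.5 MHz > fs/2 = 3.25 MHz, folds to fs − 5.5 MHz = 1 MHz.
24 MHz mod fs = 4.5 MHz.
4.5 MHz > fs/2 = 3.25 MHz, folds to fs − 4.5 MHz = 2 MHz.
6 MHz > fs/2 = 3.25 MHz, folds to fs − 6 MHz = 0.5 MHz.
22.5 MHz mod fs = 3 MHz.
3 MHz ≤ fs/2 = 3.25 MHz, appears at 3 MHz.
20 MHz mod fs = 0.5 MHz.
0.5 MHz ≤ fs/2 = 3.25 MHz, appears at 0.5 MHz.
6 MHz and 20 MHz both map to 0.5 MHz.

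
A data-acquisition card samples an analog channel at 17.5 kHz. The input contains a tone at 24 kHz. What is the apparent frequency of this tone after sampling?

6.5 kHz

24 kHz mod fs = 6.5 kHz.
6.5 kHz ≤ fs/2 = 8.75 kHz, appears at 6.5 kHz.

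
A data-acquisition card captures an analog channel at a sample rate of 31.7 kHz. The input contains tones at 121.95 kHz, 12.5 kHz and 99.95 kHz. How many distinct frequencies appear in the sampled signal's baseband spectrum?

fs/2 = 15.85 kHz.
121.95 kHz mod fs = 26.85 kHz.
26.85 kHz > fs/2 = 15.85 kHz, folds to fs − 26.85 kHz = 4.85 kHz.
12.5 kHz ≤ fs/2 = 15.85 kHz, passes unchanged.
99.95 kHz mod fs = 4.85 kHz.
4.85 kHz ≤ fs/2 = 15.85 kHz, appears at 4.85 kHz.
Distinct values: {4.85 kHz, 12.5 kHz} → 2.

2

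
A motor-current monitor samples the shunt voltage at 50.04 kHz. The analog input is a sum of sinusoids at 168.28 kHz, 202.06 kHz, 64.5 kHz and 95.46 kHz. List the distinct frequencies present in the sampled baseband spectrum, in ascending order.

1.9 kHz, 4.62 kHz, 14.46 kHz, 18.16 kHz

fs/2 = 25.02 kHz.
168.28 kHz mod fs = 18.16 kHz.
18.16 kHz ≤ fs/2 = 25.02 kHz, appears at 18.16 kHz.
202.06 kHz mod fs = 1.9 kHz.
1.9 kHz ≤ fs/2 = 25.02 kHz, appears at 1.9 kHz.
64.5 kHz mod fs = 14.46 kHz.
14.46 kHz ≤ fs/2 = 25.02 kHz, appears at 14.46 kHz.
95.46 kHz mod fs = 45.42 kHz.
45.42 kHz > fs/2 = 25.02 kHz, folds to fs − 45.42 kHz = 4.62 kHz.
Distinct values: {1.9 kHz, 4.62 kHz, 14.46 kHz, 18.16 kHz}.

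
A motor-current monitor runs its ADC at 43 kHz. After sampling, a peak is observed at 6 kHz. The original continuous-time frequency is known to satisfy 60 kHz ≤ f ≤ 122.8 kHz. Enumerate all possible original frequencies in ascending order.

Frequencies that alias to 6 kHz are k·fs ± 6 kHz for integer k ≥ 0.
k=0: 6 kHz.
k=1: 37 kHz, 49 kHz.
k=2: 80 kHz, 92 kHz.
k=3: 123 kHz, 135 kHz.
Within [60 kHz, 122.8 kHz]: 80 kHz, 92 kHz.

80 kHz, 92 kHz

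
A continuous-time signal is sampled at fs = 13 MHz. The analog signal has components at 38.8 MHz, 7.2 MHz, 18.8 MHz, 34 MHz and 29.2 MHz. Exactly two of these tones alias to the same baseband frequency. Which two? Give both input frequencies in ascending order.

7.2 MHz, 18.8 MHz

fs/2 = 6.5 MHz.
38.8 MHz mod fs = 12.8 MHz.
12.8 MHz > fs/2 = 6.5 MHz, folds to fs − 12.8 MHz = 0.2 MHz.
7.2 MHz > fs/2 = 6.5 MHz, folds to fs − 7.2 MHz = 5.8 MHz.
18.8 MHz mod fs = 5.8 MHz.
5.8 MHz ≤ fs/2 = 6.5 MHz, appears at 5.8 MHz.
34 MHz mod fs = 8 MHz.
8 MHz > fs/2 = 6.5 MHz, folds to fs − 8 MHz = 5 MHz.
29.2 MHz mod fs = 3.2 MHz.
3.2 MHz ≤ fs/2 = 6.5 MHz, appears at 3.2 MHz.
7.2 MHz and 18.8 MHz both map to 5.8 MHz.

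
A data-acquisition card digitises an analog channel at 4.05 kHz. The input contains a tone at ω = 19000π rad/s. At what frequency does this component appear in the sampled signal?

1.4 kHz

ω = 19000π rad/s → f = ω/(2π) = 9500 Hz = 9.5 kHz.
9.5 kHz mod fs = 1.4 kHz.
1.4 kHz ≤ fs/2 = 2.025 kHz, appears at 1.4 kHz.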